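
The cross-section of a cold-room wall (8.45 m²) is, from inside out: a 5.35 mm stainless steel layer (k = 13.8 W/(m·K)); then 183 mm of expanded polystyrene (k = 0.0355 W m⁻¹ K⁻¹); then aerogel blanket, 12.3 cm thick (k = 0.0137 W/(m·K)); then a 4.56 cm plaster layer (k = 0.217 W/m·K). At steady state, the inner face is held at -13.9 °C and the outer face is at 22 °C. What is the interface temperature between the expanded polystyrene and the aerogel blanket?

T = -1.00 °C

Series thermal resistances, inner to outer:
  R_stainless steel = L/(kA) = 0.00535/(13.8·8.45) = 4.588×10^-5 K/W
  R_expanded polystyrene = L/(kA) = 0.183/(0.0355·8.45) = 0.6101 K/W
  R_aerogel blanket = L/(kA) = 0.123/(0.0137·8.45) = 1.062 K/W
  R_plaster = L/(kA) = 0.0456/(0.217·8.45) = 0.02487 K/W
ΣR = 4.588×10^-5 + 0.6101 + 1.062 + 0.02487 = 1.697 K/W
Q = ΔT/ΣR = (-13.9 °C − 22 °C)/1.697 = -21.15 W
From the inner boundary to the expanded polystyrene/aerogel blanket interface, ΣR_partial = 0.6101 K/W.
T_interface = T_in − Q·ΣR_partial = -13.9 °C − (-21.15)(0.6101) = -1.00 °C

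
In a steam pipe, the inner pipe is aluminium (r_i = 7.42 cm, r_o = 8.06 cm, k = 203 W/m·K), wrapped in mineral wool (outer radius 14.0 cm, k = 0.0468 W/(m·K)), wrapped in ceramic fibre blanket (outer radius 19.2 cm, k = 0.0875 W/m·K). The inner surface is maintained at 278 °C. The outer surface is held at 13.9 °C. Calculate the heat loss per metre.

Resistance network (inner→outer):
  R'_aluminium = ln(0.0806/0.0742)/(2πk) = 0.08273/(2π·203) = 6.487×10^-5 m·K/W
  R'_mineral wool = ln(0.140/0.0806)/(2πk) = 0.5521/(2π·0.0468) = 1.878 m·K/W
  R'_ceramic fibre blanket = ln(0.192/0.140)/(2πk) = 0.3159/(2π·0.0875) = 0.5745 m·K/W
ΣR = 6.487×10^-5 + 1.878 + 0.5745 = 2.453 m·K/W
Q' = ΔT/ΣR = (278 °C − 13.9 °C)/2.453 = 108 W/m

Q' = 108 W/m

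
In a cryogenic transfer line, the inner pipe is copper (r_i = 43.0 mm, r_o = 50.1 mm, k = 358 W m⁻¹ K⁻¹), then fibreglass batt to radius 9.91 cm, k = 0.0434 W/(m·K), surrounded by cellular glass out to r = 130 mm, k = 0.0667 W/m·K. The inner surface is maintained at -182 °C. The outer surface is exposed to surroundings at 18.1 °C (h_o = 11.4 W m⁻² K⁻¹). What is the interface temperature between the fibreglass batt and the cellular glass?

T = -28.3 °C

Treat each layer as a resistance in series:
  R'_copper = ln(0.0501/0.0430)/(2πk) = 0.1528/(2π·358) = 6.794×10^-5 m·K/W
  R'_fibreglass batt = ln(0.0991/0.0501)/(2πk) = 0.6821/(2π·0.0434) = 2.501 m·K/W
  R'_cellular glass = ln(0.130/0.0991)/(2πk) = 0.2714/(2π·0.0667) = 0.6476 m·K/W
  R'_conv,out = 1/(2πr h) = 1/(2π·0.130·11.4) = 0.1074 m·K/W
ΣR = 6.794×10^-5 + 2.501 + 0.6476 + 0.1074 = 3.256 m·K/W
Q' = ΔT/ΣR = (-182 °C − 18.1 °C)/3.256 = -61.46 W/m
From the inner boundary to the fibreglass batt/cellular glass interface, ΣR_partial = 2.501 m·K/W.
T_interface = T_in − Q'·ΣR_partial = -182 °C − (-61.46)(2.501) = -28.3 °C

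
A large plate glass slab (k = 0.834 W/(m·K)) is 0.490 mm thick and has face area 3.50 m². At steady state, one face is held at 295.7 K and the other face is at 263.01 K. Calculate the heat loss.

Q = kA·ΔT/L = 0.834 × 3.50 × |295.7 K − 263.01 K| / 4.90×10^-4 = 1.95×10^5 W

Q = 1.95×10^5 W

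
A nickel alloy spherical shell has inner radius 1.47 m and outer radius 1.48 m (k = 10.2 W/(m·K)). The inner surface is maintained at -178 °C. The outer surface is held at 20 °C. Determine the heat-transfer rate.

Q = 4πk·ΔT/(1/r₁ − 1/r₂) = 4π × 10.2 × 198 / (1/1.47 − 1/1.48) = 5.52×10^6 W

Q = 5.52×10^6 W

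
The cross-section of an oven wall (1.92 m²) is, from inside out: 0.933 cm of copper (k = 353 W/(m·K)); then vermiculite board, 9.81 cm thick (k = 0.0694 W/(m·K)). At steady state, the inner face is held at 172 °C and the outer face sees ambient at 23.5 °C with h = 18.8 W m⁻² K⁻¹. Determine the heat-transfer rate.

Q = 194 W

Resistance network (inner→outer):
  R_copper = L/(kA) = 0.00933/(353·1.92) = 1.377×10^-5 K/W
  R_vermiculite board = L/(kA) = 0.0981/(0.0694·1.92) = 0.7362 K/W
  R_conv,out = 1/(hA) = 1/(18.8·1.92) = 0.02770 K/W
ΣR = 1.377×10^-5 + 0.7362 + 0.02770 = 0.7639 K/W
Q = ΔT/ΣR = (172 °C − 23.5 °C)/0.7639 = 194 W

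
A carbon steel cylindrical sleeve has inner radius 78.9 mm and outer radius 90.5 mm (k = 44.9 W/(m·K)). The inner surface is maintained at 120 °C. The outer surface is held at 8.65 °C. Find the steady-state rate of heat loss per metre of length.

Q' = 2πk·ΔT/ln(r₂/r₁) = 2π × 44.9 × 111.35 / ln(0.0905/0.0789) = 2.29×10^5 W/m

Q' = 229 kW/m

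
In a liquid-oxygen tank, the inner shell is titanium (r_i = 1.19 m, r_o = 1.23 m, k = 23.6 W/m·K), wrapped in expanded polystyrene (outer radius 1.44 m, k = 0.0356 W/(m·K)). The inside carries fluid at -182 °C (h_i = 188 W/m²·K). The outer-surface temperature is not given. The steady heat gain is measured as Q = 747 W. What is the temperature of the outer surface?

Series resistances:
  R_conv,in = 1/(4πr²h) = 1/(4π·1.19²·188) = 2.989×10^-4 K/W
  R_titanium = (1/1.19 − 1/1.23)/(4πk) = 0.02733/(4π·23.6) = 9.215×10^-5 K/W
  R_expanded polystyrene = (1/1.23 − 1/1.44)/(4πk) = 0.1186/(4π·0.0356) = 0.2650 K/W
ΣR = 0.2654 K/W
ΔT = Q·ΣR = 747 × 0.2654 = 198.3 K
Heat flows inward, so T_out = T_in + ΔT = -182 + 198.3 = 16.3 °C

T_out = 16.3 °C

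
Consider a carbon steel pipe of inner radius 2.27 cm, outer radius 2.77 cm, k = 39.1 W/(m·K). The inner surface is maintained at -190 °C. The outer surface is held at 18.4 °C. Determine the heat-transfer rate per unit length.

Q' = 257 kW/m

Q' = 2πk·ΔT/ln(r₂/r₁) = 2π × 39.1 × 208.4 / ln(0.0277/0.0227) = 2.57×10^5 W/m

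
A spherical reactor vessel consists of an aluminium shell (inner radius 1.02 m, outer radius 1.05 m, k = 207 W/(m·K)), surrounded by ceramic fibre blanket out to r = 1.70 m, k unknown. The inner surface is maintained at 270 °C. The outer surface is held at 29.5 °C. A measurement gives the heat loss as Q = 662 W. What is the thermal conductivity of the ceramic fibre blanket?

k = 0.0798 W/m·K

ΣR = ΔT/Q = |270 − 29.5|/662 = 0.3633 K/W
Known resistances:
  R_aluminium = (1/1.02 − 1/1.05)/(4πk) = 0.02801/(4π·207) = 1.077×10^-5 K/W
R_ceramic fibre blanket = ΣR − ΣR_known = 0.3633 − 1.077×10^-5 = 0.3633 K/W
(1/r₁−1/r₂)/(4πk) = 0.3633 ⇒ k = 0.3641/(4π·0.3633) = 0.0798 W/m·K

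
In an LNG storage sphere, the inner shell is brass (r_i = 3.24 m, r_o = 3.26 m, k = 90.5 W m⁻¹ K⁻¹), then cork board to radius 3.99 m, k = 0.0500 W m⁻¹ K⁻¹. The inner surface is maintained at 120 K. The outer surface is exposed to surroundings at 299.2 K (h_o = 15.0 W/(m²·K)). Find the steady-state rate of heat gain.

Treat each layer as a resistance in series:
  R_brass = (1/3.24 − 1/3.26)/(4πk) = 0.001894/(4π·90.5) = 1.665×10^-6 K/W
  R_cork board = (1/3.26 − 1/3.99)/(4πk) = 0.05612/(4π·0.0500) = 0.08932 K/W
  R_conv,out = 1/(4πr²h) = 1/(4π·3.99²·15.0) = 3.332×10^-4 K/W
ΣR = 1.665×10^-6 + 0.08932 + 3.332×10^-4 = 0.08965 K/W
Q = ΔT/ΣR = (120 K − 299.2 K)/0.08965 = -2000 W
(Negative Q ⇒ heat flows inward; heat gain = 2000 W.)

Q = 2.00 kW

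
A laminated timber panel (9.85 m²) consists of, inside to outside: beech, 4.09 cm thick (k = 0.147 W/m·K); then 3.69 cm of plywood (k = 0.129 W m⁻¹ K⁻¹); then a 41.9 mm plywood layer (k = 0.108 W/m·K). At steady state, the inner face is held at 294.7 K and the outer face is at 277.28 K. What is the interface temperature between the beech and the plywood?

Series thermal resistances, inner to outer:
  R_beech = L/(kA) = 0.0409/(0.147·9.85) = 0.02825 K/W
  R_plywood = L/(kA) = 0.0369/(0.129·9.85) = 0.02904 K/W
  R_plywood = L/(kA) = 0.0419/(0.108·9.85) = 0.03939 K/W
ΣR = 0.02825 + 0.02904 + 0.03939 = 0.09668 K/W
Q = ΔT/ΣR = (294.7 K − 277.28 K)/0.09668 = 180.2 W
From the inner boundary to the beech/plywood interface, ΣR_partial = 0.02825 K/W.
T_interface = T_in − Q·ΣR_partial = 294.7 K − (180.2)(0.02825) = 289.6 K

T = 289.6 K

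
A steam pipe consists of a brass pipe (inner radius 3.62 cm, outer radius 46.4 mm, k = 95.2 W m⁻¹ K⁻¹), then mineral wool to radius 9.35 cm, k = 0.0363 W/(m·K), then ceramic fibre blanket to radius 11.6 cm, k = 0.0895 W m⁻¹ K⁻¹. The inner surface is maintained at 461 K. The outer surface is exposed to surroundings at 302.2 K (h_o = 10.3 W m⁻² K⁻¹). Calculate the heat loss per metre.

Series thermal resistances, inner to outer:
  R'_brass = ln(0.0464/0.0362)/(2πk) = 0.2482/(2π·95.2) = 4.150×10^-4 m·K/W
  R'_mineral wool = ln(0.0935/0.0464)/(2πk) = 0.7007/(2π·0.0363) = 3.072 m·K/W
  R'_ceramic fibre blanket = ln(0.116/0.0935)/(2πk) = 0.2156/(2π·0.0895) = 0.3834 m·K/W
  R'_conv,out = 1/(2πr h) = 1/(2π·0.116·10.3) = 0.1332 m·K/W
ΣR = 4.150×10^-4 + 3.072 + 0.3834 + 0.1332 = 3.589 m·K/W
Q' = ΔT/ΣR = (461 K − 302.2 K)/3.589 = 44.2 W/m

Q' = 44.2 W/m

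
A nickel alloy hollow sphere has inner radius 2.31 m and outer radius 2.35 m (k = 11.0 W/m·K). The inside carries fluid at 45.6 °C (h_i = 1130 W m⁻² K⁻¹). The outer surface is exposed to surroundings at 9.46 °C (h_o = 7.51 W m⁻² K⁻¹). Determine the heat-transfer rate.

Resistance network (inner→outer):
  R_conv,in = 1/(4πr²h) = 1/(4π·2.31²·1130) = 1.320×10^-5 K/W
  R_nickel alloy = (1/2.31 − 1/2.35)/(4πk) = 0.007369/(4π·11.0) = 5.331×10^-5 K/W
  R_conv,out = 1/(4πr²h) = 1/(4π·2.35²·7.51) = 0.001919 K/W
ΣR = 1.320×10^-5 + 5.331×10^-5 + 0.001919 = 0.001986 K/W
Q = ΔT/ΣR = (45.6 °C − 9.46 °C)/0.001986 = 18200 W

Q = 18.2 kW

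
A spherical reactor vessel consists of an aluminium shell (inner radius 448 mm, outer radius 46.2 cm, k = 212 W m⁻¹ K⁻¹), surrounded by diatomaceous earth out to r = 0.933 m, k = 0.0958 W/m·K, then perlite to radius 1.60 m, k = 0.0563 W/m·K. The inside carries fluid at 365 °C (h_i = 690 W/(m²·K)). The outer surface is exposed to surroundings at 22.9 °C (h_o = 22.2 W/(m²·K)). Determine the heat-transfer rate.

Q = 222 W

Series thermal resistances, inner to outer:
  R_conv,in = 1/(4πr²h) = 1/(4π·0.448²·690) = 5.746×10^-4 K/W
  R_aluminium = (1/0.448 − 1/0.462)/(4πk) = 0.06764/(4π·212) = 2.539×10^-5 K/W
  R_diatomaceous earth = (1/0.462 − 1/0.933)/(4πk) = 1.093/(4π·0.0958) = 0.9077 K/W
  R_perlite = (1/0.933 − 1/1.60)/(4πk) = 0.4468/(4π·0.0563) = 0.6315 K/W
  R_conv,out = 1/(4πr²h) = 1/(4π·1.60²·22.2) = 0.001400 K/W
ΣR = 5.746×10^-4 + 2.539×10^-5 + 0.9077 + 0.6315 + 0.001400 = 1.541 K/W
Q = ΔT/ΣR = (365 °C − 22.9 °C)/1.541 = 222 W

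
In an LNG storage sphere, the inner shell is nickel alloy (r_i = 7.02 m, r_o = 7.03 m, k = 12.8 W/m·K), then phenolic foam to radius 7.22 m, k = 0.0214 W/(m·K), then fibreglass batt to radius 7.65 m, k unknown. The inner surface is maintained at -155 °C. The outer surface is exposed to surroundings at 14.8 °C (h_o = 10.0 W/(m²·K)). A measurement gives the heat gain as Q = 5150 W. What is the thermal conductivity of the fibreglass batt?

k = 0.0328 W/m·K

ΣR = ΔT/Q = |-155 − 14.8|/5150 = 0.03297 K/W
Known resistances:
  R_nickel alloy = (1/7.02 − 1/7.03)/(4πk) = 2.026×10^-4/(4π·12.8) = 1.260×10^-6 K/W
  R_phenolic foam = (1/7.03 − 1/7.22)/(4πk) = 0.003743/(4π·0.0214) = 0.01392 K/W
  R_conv,out = 1/(4πr²h) = 1/(4π·7.65²·10.0) = 1.360×10^-4 K/W
R_fibreglass batt = ΣR − ΣR_known = 0.03297 − 0.01406 = 0.01891 K/W
(1/r₁−1/r₂)/(4πk) = 0.01891 ⇒ k = 0.007785/(4π·0.01891) = 0.0328 W/m·K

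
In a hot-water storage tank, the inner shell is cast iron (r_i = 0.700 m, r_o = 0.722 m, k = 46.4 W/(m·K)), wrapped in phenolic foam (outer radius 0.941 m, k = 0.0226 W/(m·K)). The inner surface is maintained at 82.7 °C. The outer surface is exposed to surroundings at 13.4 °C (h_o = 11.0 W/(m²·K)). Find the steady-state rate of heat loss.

Q = 60.6 W

Treat each layer as a resistance in series:
  R_cast iron = (1/0.700 − 1/0.722)/(4πk) = 0.04353/(4π·46.4) = 7.466×10^-5 K/W
  R_phenolic foam = (1/0.722 − 1/0.941)/(4πk) = 0.3223/(4π·0.0226) = 1.135 K/W
  R_conv,out = 1/(4πr²h) = 1/(4π·0.941²·11.0) = 0.008170 K/W
ΣR = 7.466×10^-5 + 1.135 + 0.008170 = 1.143 K/W
Q = ΔT/ΣR = (82.7 °C − 13.4 °C)/1.143 = 60.6 W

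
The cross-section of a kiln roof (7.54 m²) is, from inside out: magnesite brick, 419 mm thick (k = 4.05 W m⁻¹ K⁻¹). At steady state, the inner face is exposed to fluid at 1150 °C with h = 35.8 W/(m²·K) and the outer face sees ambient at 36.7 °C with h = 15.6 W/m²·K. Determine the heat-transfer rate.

Resistance network (inner→outer):
  R_conv,in = 1/(hA) = 1/(35.8·7.54) = 0.003705 K/W
  R_magnesite brick = L/(kA) = 0.419/(4.05·7.54) = 0.01372 K/W
  R_conv,out = 1/(hA) = 1/(15.6·7.54) = 0.008502 K/W
ΣR = 0.003705 + 0.01372 + 0.008502 = 0.02593 K/W
Q = ΔT/ΣR = (1150 °C − 36.7 °C)/0.02593 = 42900 W

Q = 42900 W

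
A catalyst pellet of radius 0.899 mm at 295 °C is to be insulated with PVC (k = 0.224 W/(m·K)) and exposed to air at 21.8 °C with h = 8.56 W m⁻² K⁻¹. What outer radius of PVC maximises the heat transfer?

r_cr = 5.23 cm

For a sphere, r_cr = 2k_ins/h = 2·0.224/8.56 = 0.0523 m = 5.23 cm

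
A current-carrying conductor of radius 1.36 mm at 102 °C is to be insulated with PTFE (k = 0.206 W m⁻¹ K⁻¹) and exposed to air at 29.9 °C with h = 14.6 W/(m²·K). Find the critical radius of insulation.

For a cylinder, r_cr = k_ins/h = 0.206/14.6 = 0.0141 m = 1.41 cm

r_cr = 1.41 cm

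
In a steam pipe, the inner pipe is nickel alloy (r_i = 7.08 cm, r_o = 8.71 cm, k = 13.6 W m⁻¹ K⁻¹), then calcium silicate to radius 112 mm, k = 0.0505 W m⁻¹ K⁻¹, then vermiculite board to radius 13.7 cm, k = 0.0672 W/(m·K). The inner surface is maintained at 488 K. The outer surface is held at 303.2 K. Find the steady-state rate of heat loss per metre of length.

Q' = 145 W/m

Resistance network (inner→outer):
  R'_nickel alloy = ln(0.0871/0.0708)/(2πk) = 0.2072/(2π·13.6) = 0.002425 m·K/W
  R'_calcium silicate = ln(0.112/0.0871)/(2πk) = 0.2514/(2π·0.0505) = 0.7924 m·K/W
  R'_vermiculite board = ln(0.137/0.112)/(2πk) = 0.2015/(2π·0.0672) = 0.4772 m·K/W
ΣR = 0.002425 + 0.7924 + 0.4772 = 1.272 m·K/W
Q' = ΔT/ΣR = (488 K − 303.2 K)/1.272 = 145 W/m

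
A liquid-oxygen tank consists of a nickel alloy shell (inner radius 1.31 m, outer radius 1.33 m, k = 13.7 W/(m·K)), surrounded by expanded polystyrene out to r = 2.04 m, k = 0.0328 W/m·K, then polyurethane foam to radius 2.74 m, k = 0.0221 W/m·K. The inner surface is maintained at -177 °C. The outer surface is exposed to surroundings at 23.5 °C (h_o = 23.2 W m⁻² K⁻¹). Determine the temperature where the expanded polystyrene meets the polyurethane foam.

Series thermal resistances, inner to outer:
  R_nickel alloy = (1/1.31 − 1/1.33)/(4πk) = 0.01148/(4π·13.7) = 6.668×10^-5 K/W
  R_expanded polystyrene = (1/1.33 − 1/2.04)/(4πk) = 0.2617/(4π·0.0328) = 0.6349 K/W
  R_polyurethane foam = (1/2.04 − 1/2.74)/(4πk) = 0.1252/(4π·0.0221) = 0.4509 K/W
  R_conv,out = 1/(4πr²h) = 1/(4π·2.74²·23.2) = 4.569×10^-4 K/W
ΣR = 6.668×10^-5 + 0.6349 + 0.4509 + 4.569×10^-4 = 1.086 K/W
Q = ΔT/ΣR = (-177 °C − 23.5 °C)/1.086 = -184.6 W
From the inner boundary to the expanded polystyrene/polyurethane foam interface, ΣR_partial = 0.6350 K/W.
T_interface = T_in − Q·ΣR_partial = -177 °C − (-184.6)(0.6350) = -59.8 °C

T = -59.8 °C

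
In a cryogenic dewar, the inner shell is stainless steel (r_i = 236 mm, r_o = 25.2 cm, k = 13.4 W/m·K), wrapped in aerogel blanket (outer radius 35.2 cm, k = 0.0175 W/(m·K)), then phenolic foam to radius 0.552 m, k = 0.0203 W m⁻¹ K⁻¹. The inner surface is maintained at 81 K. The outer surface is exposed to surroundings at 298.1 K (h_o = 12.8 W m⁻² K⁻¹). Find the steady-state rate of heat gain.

Q = 23.6 W

Treat each layer as a resistance in series:
  R_stainless steel = (1/0.236 − 1/0.252)/(4πk) = 0.2690/(4π·13.4) = 0.001598 K/W
  R_aerogel blanket = (1/0.252 − 1/0.352)/(4πk) = 1.127/(4π·0.0175) = 5.126 K/W
  R_phenolic foam = (1/0.352 − 1/0.552)/(4πk) = 1.029/(4π·0.0203) = 4.035 K/W
  R_conv,out = 1/(4πr²h) = 1/(4π·0.552²·12.8) = 0.02040 K/W
ΣR = 0.001598 + 5.126 + 4.035 + 0.02040 = 9.183 K/W
Q = ΔT/ΣR = (81 K − 298.1 K)/9.183 = -23.6 W
(Negative Q ⇒ heat flows inward; heat gain = 23.6 W.)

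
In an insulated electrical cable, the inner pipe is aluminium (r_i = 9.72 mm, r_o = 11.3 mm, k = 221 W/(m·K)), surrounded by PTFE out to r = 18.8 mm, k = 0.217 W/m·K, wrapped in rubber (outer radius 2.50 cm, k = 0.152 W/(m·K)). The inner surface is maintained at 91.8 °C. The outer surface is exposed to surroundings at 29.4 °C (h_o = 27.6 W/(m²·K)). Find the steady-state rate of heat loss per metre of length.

Q' = 69.1 W/m

Treat each layer as a resistance in series:
  R'_aluminium = ln(0.0113/0.00972)/(2πk) = 0.1506/(2π·221) = 1.085×10^-4 m·K/W
  R'_PTFE = ln(0.0188/0.0113)/(2πk) = 0.5091/(2π·0.217) = 0.3734 m·K/W
  R'_rubber = ln(0.0250/0.0188)/(2πk) = 0.2850/(2π·0.152) = 0.2984 m·K/W
  R'_conv,out = 1/(2πr h) = 1/(2π·0.0250·27.6) = 0.2307 m·K/W
ΣR = 1.085×10^-4 + 0.3734 + 0.2984 + 0.2307 = 0.9026 m·K/W
Q' = ΔT/ΣR = (91.8 °C − 29.4 °C)/0.9026 = 69.1 W/m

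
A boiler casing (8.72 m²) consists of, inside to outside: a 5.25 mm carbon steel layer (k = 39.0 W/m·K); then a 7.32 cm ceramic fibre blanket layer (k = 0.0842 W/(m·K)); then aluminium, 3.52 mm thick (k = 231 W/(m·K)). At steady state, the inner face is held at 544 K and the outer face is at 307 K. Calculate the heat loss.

Treat each layer as a resistance in series:
  R_carbon steel = L/(kA) = 0.00525/(39.0·8.72) = 1.544×10^-5 K/W
  R_ceramic fibre blanket = L/(kA) = 0.0732/(0.0842·8.72) = 0.09970 K/W
  R_aluminium = L/(kA) = 0.00352/(231·8.72) = 1.747×10^-6 K/W
ΣR = 1.544×10^-5 + 0.09970 + 1.747×10^-6 = 0.09972 K/W
Q = ΔT/ΣR = (544 K − 307 K)/0.09972 = 2380 W

Q = 2.38 kW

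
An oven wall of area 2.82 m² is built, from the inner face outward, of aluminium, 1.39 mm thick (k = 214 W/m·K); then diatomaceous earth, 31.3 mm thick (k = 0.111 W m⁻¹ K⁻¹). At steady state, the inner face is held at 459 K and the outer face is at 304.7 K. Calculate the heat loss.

Q = 1540 W

Series thermal resistances, inner to outer:
  R_aluminium = L/(kA) = 0.00139/(214·2.82) = 2.303×10^-6 K/W
  R_diatomaceous earth = L/(kA) = 0.0313/(0.111·2.82) = 0.09999 K/W
ΣR = 2.303×10^-6 + 0.09999 = 0.09999 K/W
Q = ΔT/ΣR = (459 K − 304.7 K)/0.09999 = 1540 W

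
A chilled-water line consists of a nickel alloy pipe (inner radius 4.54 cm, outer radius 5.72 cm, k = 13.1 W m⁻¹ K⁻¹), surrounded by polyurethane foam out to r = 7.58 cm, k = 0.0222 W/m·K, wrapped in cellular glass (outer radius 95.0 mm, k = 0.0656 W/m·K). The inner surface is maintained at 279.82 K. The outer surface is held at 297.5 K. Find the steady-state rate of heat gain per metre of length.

Series thermal resistances, inner to outer:
  R'_nickel alloy = ln(0.0572/0.0454)/(2πk) = 0.2310/(2π·13.1) = 0.002807 m·K/W
  R'_polyurethane foam = ln(0.0758/0.0572)/(2πk) = 0.2815/(2π·0.0222) = 2.018 m·K/W
  R'_cellular glass = ln(0.0950/0.0758)/(2πk) = 0.2258/(2π·0.0656) = 0.5478 m·K/W
ΣR = 0.002807 + 2.018 + 0.5478 = 2.569 m·K/W
Q' = ΔT/ΣR = (279.82 K − 297.5 K)/2.569 = -6.88 W/m
(Negative Q' ⇒ heat flows inward; heat gain = 6.88 W/m.)

Q' = 6.88 W/m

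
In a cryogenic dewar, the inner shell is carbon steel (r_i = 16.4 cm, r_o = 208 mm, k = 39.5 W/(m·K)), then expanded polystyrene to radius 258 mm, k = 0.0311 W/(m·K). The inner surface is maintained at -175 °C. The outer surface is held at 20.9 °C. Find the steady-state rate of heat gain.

Treat each layer as a resistance in series:
  R_carbon steel = (1/0.164 − 1/0.208)/(4πk) = 1.290/(4π·39.5) = 0.002599 K/W
  R_expanded polystyrene = (1/0.208 − 1/0.258)/(4πk) = 0.9317/(4π·0.0311) = 2.384 K/W
ΣR = 0.002599 + 2.384 = 2.387 K/W
Q = ΔT/ΣR = (-175 °C − 20.9 °C)/2.387 = -82.1 W
(Negative Q ⇒ heat flows inward; heat gain = 82.1 W.)

Q = 82.1 W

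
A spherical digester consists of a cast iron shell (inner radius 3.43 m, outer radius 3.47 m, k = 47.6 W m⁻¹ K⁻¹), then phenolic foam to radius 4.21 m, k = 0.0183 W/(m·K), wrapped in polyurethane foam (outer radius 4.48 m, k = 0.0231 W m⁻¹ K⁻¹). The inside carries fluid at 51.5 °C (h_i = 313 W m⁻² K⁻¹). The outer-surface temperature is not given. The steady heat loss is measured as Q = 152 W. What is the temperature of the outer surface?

Series resistances:
  R_conv,in = 1/(4πr²h) = 1/(4π·3.43²·313) = 2.161×10^-5 K/W
  R_cast iron = (1/3.43 − 1/3.47)/(4πk) = 0.003361/(4π·47.6) = 5.618×10^-6 K/W
  R_phenolic foam = (1/3.47 − 1/4.21)/(4πk) = 0.05065/(4π·0.0183) = 0.2203 K/W
  R_polyurethane foam = (1/4.21 − 1/4.48)/(4πk) = 0.01432/(4π·0.0231) = 0.04932 K/W
ΣR = 0.2696 K/W
ΔT = Q·ΣR = 152 × 0.2696 = 40.98 K
Heat flows outward, so T_out = T_in − ΔT = 51.5 − 40.98 = 10.5 °C

T_out = 10.5 °C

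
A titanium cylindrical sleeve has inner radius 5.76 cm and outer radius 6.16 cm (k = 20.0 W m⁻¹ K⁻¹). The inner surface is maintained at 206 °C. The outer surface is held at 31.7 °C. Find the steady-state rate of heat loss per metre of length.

Q' = 2πk·ΔT/ln(r₂/r₁) = 2π × 20.0 × 174.3 / ln(0.0616/0.0576) = 3.26×10^5 W/m

Q' = 326 kW/m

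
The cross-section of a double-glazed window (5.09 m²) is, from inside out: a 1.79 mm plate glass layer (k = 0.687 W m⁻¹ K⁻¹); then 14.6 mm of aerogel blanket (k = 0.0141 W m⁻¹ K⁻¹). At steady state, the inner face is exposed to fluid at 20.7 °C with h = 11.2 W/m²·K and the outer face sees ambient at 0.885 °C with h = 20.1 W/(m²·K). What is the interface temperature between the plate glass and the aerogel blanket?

T = 19.2 °C

Series thermal resistances, inner to outer:
  R_conv,in = 1/(hA) = 1/(11.2·5.09) = 0.01754 K/W
  R_plate glass = L/(kA) = 0.00179/(0.687·5.09) = 5.119×10^-4 K/W
  R_aerogel blanket = L/(kA) = 0.0146/(0.0141·5.09) = 0.2034 K/W
  R_conv,out = 1/(hA) = 1/(20.1·5.09) = 0.009774 K/W
ΣR = 0.01754 + 5.119×10^-4 + 0.2034 + 0.009774 = 0.2312 K/W
Q = ΔT/ΣR = (20.7 °C − 0.885 °C)/0.2312 = 85.71 W
From the inner boundary to the plate glass/aerogel blanket interface, ΣR_partial = 0.01805 K/W.
T_interface = T_in − Q·ΣR_partial = 20.7 °C − (85.71)(0.01805) = 19.2 °C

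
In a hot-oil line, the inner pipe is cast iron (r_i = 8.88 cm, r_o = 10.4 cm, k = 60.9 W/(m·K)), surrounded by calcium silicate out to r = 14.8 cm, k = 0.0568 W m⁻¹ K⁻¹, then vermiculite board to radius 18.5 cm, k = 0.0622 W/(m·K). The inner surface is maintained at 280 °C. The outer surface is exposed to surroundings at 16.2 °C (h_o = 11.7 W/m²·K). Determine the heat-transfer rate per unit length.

Resistance network (inner→outer):
  R'_cast iron = ln(0.104/0.0888)/(2πk) = 0.1580/(2π·60.9) = 4.129×10^-4 m·K/W
  R'_calcium silicate = ln(0.148/0.104)/(2πk) = 0.3528/(2π·0.0568) = 0.9886 m·K/W
  R'_vermiculite board = ln(0.185/0.148)/(2πk) = 0.2231/(2π·0.0622) = 0.5710 m·K/W
  R'_conv,out = 1/(2πr h) = 1/(2π·0.185·11.7) = 0.07353 m·K/W
ΣR = 4.129×10^-4 + 0.9886 + 0.5710 + 0.07353 = 1.634 m·K/W
Q' = ΔT/ΣR = (280 °C − 16.2 °C)/1.634 = 161 W/m

Q' = 161 W/m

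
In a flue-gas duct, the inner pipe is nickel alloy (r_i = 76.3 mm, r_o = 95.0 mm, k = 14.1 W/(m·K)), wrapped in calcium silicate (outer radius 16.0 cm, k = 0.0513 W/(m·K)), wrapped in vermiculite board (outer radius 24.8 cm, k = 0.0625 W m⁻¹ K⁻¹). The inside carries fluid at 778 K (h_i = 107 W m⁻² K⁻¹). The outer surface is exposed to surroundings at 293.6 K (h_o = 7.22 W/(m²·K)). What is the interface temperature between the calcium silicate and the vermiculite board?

T = 499 K

Resistance network (inner→outer):
  R'_conv,in = 1/(2πr h) = 1/(2π·0.0763·107) = 0.01949 m·K/W
  R'_nickel alloy = ln(0.0950/0.0763)/(2πk) = 0.2192/(2π·14.1) = 0.002474 m·K/W
  R'_calcium silicate = ln(0.160/0.0950)/(2πk) = 0.5213/(2π·0.0513) = 1.617 m·K/W
  R'_vermiculite board = ln(0.248/0.160)/(2πk) = 0.4383/(2π·0.0625) = 1.116 m·K/W
  R'_conv,out = 1/(2πr h) = 1/(2π·0.248·7.22) = 0.08889 m·K/W
ΣR = 0.01949 + 0.002474 + 1.617 + 1.116 + 0.08889 = 2.844 m·K/W
Q' = ΔT/ΣR = (778 K − 293.6 K)/2.844 = 170.3 W/m
From the inner boundary to the calcium silicate/vermiculite board interface, ΣR_partial = 1.639 m·K/W.
T_interface = T_in − Q'·ΣR_partial = 778 K − (170.3)(1.639) = 499 K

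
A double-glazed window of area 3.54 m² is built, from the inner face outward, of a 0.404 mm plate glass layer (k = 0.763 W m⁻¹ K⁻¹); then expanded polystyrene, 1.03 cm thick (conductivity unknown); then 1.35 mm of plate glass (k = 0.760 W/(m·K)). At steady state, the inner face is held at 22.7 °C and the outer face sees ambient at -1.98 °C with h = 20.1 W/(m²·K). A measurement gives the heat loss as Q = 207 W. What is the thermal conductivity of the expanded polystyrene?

k = 0.0278 W/m·K

ΣR = ΔT/Q = |22.7 − -1.98|/207 = 0.1192 K/W
Known resistances:
  R_plate glass = L/(kA) = 4.04×10^-4/(0.763·3.54) = 1.496×10^-4 K/W
  R_plate glass = L/(kA) = 0.00135/(0.760·3.54) = 5.018×10^-4 K/W
  R_conv,out = 1/(hA) = 1/(20.1·3.54) = 0.01405 K/W
R_expanded polystyrene = ΣR − ΣR_known = 0.1192 − 0.01470 = 0.1045 K/W
L/(kA) = 0.1045 ⇒ k = 0.0103/(0.1045·3.54) = 0.0278 W/m·K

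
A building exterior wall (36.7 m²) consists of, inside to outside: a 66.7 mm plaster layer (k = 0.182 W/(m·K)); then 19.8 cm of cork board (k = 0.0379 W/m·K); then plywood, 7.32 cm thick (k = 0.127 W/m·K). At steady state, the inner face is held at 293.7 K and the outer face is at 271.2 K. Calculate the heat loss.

Resistance network (inner→outer):
  R_plaster = L/(kA) = 0.0667/(0.182·36.7) = 0.009986 K/W
  R_cork board = L/(kA) = 0.198/(0.0379·36.7) = 0.1424 K/W
  R_plywood = L/(kA) = 0.0732/(0.127·36.7) = 0.01571 K/W
ΣR = 0.009986 + 0.1424 + 0.01571 = 0.1681 K/W
Q = ΔT/ΣR = (293.7 K − 271.2 K)/0.1681 = 134 W

Q = 134 W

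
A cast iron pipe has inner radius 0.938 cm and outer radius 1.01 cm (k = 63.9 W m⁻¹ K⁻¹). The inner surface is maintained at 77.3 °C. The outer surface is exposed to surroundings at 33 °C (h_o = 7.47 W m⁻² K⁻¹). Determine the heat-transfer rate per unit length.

Q' = 21.0 W/m

Resistance network (inner→outer):
  R'_cast iron = ln(0.0101/0.00938)/(2πk) = 0.07396/(2π·63.9) = 1.842×10^-4 m·K/W
  R'_conv,out = 1/(2πr h) = 1/(2π·0.0101·7.47) = 2.109 m·K/W
ΣR = 1.842×10^-4 + 2.109 = 2.109 m·K/W
Q' = ΔT/ΣR = (77.3 °C − 33 °C)/2.109 = 21.0 W/m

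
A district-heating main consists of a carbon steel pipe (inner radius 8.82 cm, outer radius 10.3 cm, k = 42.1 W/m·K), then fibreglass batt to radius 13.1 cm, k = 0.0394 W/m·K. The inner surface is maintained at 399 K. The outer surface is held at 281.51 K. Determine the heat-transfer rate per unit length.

Treat each layer as a resistance in series:
  R'_carbon steel = ln(0.103/0.0882)/(2πk) = 0.1551/(2π·42.1) = 5.864×10^-4 m·K/W
  R'_fibreglass batt = ln(0.131/0.103)/(2πk) = 0.2405/(2π·0.0394) = 0.9714 m·K/W
ΣR = 5.864×10^-4 + 0.9714 = 0.9720 m·K/W
Q' = ΔT/ΣR = (399 K − 281.51 K)/0.9720 = 121 W/m

Q' = 121 W/m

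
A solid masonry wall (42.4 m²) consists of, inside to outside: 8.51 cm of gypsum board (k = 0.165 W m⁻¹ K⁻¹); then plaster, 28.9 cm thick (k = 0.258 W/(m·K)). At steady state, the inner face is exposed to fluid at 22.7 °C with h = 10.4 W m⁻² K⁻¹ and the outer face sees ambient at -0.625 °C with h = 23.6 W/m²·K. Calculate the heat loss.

Series thermal resistances, inner to outer:
  R_conv,in = 1/(hA) = 1/(10.4·42.4) = 0.002268 K/W
  R_gypsum board = L/(kA) = 0.0851/(0.165·42.4) = 0.01216 K/W
  R_plaster = L/(kA) = 0.289/(0.258·42.4) = 0.02642 K/W
  R_conv,out = 1/(hA) = 1/(23.6·42.4) = 9.994×10^-4 K/W
ΣR = 0.002268 + 0.01216 + 0.02642 + 9.994×10^-4 = 0.04185 K/W
Q = ΔT/ΣR = (22.7 °C − -0.625 °C)/0.04185 = 557 W

Q = 557 W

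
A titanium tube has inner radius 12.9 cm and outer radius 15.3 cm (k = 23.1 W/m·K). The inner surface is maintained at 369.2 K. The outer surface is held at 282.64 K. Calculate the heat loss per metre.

Q' = 2πk·ΔT/ln(r₂/r₁) = 2π × 23.1 × 86.56 / ln(0.153/0.129) = 73600 W/m

Q' = 73600 W/m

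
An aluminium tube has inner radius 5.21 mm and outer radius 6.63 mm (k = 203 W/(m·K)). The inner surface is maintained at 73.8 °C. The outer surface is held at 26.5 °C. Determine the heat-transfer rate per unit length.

Q' = 2πk·ΔT/ln(r₂/r₁) = 2π × 203 × 47.3 / ln(0.00663/0.00521) = 2.50×10^5 W/m

Q' = 250 kW/m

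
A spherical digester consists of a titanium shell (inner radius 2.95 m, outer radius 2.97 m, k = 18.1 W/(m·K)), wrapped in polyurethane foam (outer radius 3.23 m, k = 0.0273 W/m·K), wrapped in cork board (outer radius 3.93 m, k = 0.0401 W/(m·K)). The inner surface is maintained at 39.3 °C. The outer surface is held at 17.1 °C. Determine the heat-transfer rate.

Q = 118 W

Resistance network (inner→outer):
  R_titanium = (1/2.95 − 1/2.97)/(4πk) = 0.002283/(4π·18.1) = 1.004×10^-5 K/W
  R_polyurethane foam = (1/2.97 − 1/3.23)/(4πk) = 0.02710/(4π·0.0273) = 0.07900 K/W
  R_cork board = (1/3.23 − 1/3.93)/(4πk) = 0.05514/(4π·0.0401) = 0.1094 K/W
ΣR = 1.004×10^-5 + 0.07900 + 0.1094 = 0.1884 K/W
Q = ΔT/ΣR = (39.3 °C − 17.1 °C)/0.1884 = 118 W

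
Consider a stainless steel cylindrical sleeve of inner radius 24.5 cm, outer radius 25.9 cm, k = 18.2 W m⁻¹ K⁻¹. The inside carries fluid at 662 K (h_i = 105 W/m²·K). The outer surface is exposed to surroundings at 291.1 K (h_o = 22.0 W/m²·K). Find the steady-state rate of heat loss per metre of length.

Q' = 10.7 kW/m

Resistance network (inner→outer):
  R'_conv,in = 1/(2πr h) = 1/(2π·0.245·105) = 0.006187 m·K/W
  R'_stainless steel = ln(0.259/0.245)/(2πk) = 0.05557/(2π·18.2) = 4.859×10^-4 m·K/W
  R'_conv,out = 1/(2πr h) = 1/(2π·0.259·22.0) = 0.02793 m·K/W
ΣR = 0.006187 + 4.859×10^-4 + 0.02793 = 0.03460 m·K/W
Q' = ΔT/ΣR = (662 K − 291.1 K)/0.03460 = 10700 W/m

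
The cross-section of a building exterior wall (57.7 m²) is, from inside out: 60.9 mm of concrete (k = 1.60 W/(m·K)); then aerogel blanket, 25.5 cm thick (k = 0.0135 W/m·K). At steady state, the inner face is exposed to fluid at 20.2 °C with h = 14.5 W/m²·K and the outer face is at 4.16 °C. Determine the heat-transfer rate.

Q = 48.7 W

Resistance network (inner→outer):
  R_conv,in = 1/(hA) = 1/(14.5·57.7) = 0.001195 K/W
  R_concrete = L/(kA) = 0.0609/(1.60·57.7) = 6.597×10^-4 K/W
  R_aerogel blanket = L/(kA) = 0.255/(0.0135·57.7) = 0.3274 K/W
ΣR = 0.001195 + 6.597×10^-4 + 0.3274 = 0.3293 K/W
Q = ΔT/ΣR = (20.2 °C − 4.16 °C)/0.3293 = 48.7 W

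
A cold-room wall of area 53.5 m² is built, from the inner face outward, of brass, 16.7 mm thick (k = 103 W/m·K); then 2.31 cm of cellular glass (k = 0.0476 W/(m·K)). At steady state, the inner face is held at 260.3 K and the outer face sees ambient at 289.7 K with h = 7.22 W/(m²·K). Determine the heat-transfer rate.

Q = 2.52 kW

Resistance network (inner→outer):
  R_brass = L/(kA) = 0.0167/(103·53.5) = 3.031×10^-6 K/W
  R_cellular glass = L/(kA) = 0.0231/(0.0476·53.5) = 0.009071 K/W
  R_conv,out = 1/(hA) = 1/(7.22·53.5) = 0.002589 K/W
ΣR = 3.031×10^-6 + 0.009071 + 0.002589 = 0.01166 K/W
Q = ΔT/ΣR = (260.3 K − 289.7 K)/0.01166 = -2520 W
(Negative Q ⇒ heat flows inward; heat gain = 2520 W.)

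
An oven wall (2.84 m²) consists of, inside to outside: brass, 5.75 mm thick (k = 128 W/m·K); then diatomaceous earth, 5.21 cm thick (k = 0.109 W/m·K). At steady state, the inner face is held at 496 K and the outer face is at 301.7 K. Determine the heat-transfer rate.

Q = 1150 W

Series thermal resistances, inner to outer:
  R_brass = L/(kA) = 0.00575/(128·2.84) = 1.582×10^-5 K/W
  R_diatomaceous earth = L/(kA) = 0.0521/(0.109·2.84) = 0.1683 K/W
ΣR = 1.582×10^-5 + 0.1683 = 0.1683 K/W
Q = ΔT/ΣR = (496 K − 301.7 K)/0.1683 = 1150 W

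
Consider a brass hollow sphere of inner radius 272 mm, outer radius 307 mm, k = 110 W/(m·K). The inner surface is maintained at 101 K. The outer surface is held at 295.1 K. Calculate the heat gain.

Q = 6.40×10^5 W

Q = 4πk·ΔT/(1/r₁ − 1/r₂) = 4π × 110 × 194.1 / (1/0.272 − 1/0.307) = 6.40×10^5 W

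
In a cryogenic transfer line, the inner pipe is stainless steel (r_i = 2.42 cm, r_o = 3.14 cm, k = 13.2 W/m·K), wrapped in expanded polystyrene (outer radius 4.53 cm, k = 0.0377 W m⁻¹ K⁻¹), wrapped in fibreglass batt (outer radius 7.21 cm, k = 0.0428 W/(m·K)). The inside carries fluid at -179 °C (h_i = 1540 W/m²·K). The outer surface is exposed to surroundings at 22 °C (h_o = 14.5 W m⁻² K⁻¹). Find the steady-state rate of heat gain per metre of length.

Q' = 58.5 W/m

Resistance network (inner→outer):
  R'_conv,in = 1/(2πr h) = 1/(2π·0.0242·1540) = 0.004271 m·K/W
  R'_stainless steel = ln(0.0314/0.0242)/(2πk) = 0.2605/(2π·13.2) = 0.003140 m·K/W
  R'_expanded polystyrene = ln(0.0453/0.0314)/(2πk) = 0.3665/(2π·0.0377) = 1.547 m·K/W
  R'_fibreglass batt = ln(0.0721/0.0453)/(2πk) = 0.4647/(2π·0.0428) = 1.728 m·K/W
  R'_conv,out = 1/(2πr h) = 1/(2π·0.0721·14.5) = 0.1522 m·K/W
ΣR = 0.004271 + 0.003140 + 1.547 + 1.728 + 0.1522 = 3.435 m·K/W
Q' = ΔT/ΣR = (-179 °C − 22 °C)/3.435 = -58.5 W/m
(Negative Q' ⇒ heat flows inward; heat gain = 58.5 W/m.)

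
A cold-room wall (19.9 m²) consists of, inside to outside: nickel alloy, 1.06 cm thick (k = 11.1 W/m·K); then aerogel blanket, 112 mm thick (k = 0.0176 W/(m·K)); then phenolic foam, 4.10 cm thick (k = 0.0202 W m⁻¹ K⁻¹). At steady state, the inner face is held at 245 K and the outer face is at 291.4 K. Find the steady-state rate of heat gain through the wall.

Q = 110 W

Series thermal resistances, inner to outer:
  R_nickel alloy = L/(kA) = 0.0106/(11.1·19.9) = 4.799×10^-5 K/W
  R_aerogel blanket = L/(kA) = 0.112/(0.0176·19.9) = 0.3198 K/W
  R_phenolic foam = L/(kA) = 0.0410/(0.0202·19.9) = 0.1020 K/W
ΣR = 4.799×10^-5 + 0.3198 + 0.1020 = 0.4218 K/W
Q = ΔT/ΣR = (245 K − 291.4 K)/0.4218 = -110 W
(Negative Q ⇒ heat flows inward; heat gain = 110 W.)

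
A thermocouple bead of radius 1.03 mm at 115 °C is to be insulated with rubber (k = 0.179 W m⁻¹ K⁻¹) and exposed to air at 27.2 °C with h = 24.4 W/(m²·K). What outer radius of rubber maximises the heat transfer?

For a sphere, r_cr = 2k_ins/h = 2·0.179/24.4 = 0.0147 m = 1.47 cm

r_cr = 1.47 cm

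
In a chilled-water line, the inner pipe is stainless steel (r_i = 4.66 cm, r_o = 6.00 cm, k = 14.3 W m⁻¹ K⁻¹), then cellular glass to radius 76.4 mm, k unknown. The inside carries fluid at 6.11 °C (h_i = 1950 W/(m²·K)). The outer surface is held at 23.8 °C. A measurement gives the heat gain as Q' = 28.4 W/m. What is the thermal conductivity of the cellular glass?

k = 0.0622 W/m·K

ΣR = ΔT/Q' = |6.11 − 23.8|/28.4 = 0.6229 m·K/W
Known resistances:
  R'_conv,in = 1/(2πr h) = 1/(2π·0.0466·1950) = 0.001751 m·K/W
  R'_stainless steel = ln(0.0600/0.0466)/(2πk) = 0.2527/(2π·14.3) = 0.002813 m·K/W
R_cellular glass = ΣR − ΣR_known = 0.6229 − 0.004564 = 0.6183 m·K/W
ln(r₂/r₁)/(2πk) = 0.6183 ⇒ k = 0.2416/(2π·0.6183) = 0.0622 W/m·K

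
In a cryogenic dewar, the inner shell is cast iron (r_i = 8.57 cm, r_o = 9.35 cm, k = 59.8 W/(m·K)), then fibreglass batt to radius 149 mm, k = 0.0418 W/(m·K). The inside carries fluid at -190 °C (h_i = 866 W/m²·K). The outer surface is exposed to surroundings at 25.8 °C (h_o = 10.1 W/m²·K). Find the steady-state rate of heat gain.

Treat each layer as a resistance in series:
  R_conv,in = 1/(4πr²h) = 1/(4π·0.0857²·866) = 0.01251 K/W
  R_cast iron = (1/0.0857 − 1/0.0935)/(4πk) = 0.9734/(4π·59.8) = 0.001295 K/W
  R_fibreglass batt = (1/0.0935 − 1/0.149)/(4πk) = 3.984/(4π·0.0418) = 7.584 K/W
  R_conv,out = 1/(4πr²h) = 1/(4π·0.149²·10.1) = 0.3549 K/W
ΣR = 0.01251 + 0.001295 + 7.584 + 0.3549 = 7.953 K/W
Q = ΔT/ΣR = (-190 °C − 25.8 °C)/7.953 = -27.1 W
(Negative Q ⇒ heat flows inward; heat gain = 27.1 W.)

Q = 27.1 W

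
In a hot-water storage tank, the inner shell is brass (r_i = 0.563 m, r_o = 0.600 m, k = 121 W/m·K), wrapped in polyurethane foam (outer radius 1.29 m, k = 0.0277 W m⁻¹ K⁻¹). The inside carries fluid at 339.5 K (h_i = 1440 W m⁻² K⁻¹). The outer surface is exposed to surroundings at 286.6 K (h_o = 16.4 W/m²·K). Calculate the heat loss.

Resistance network (inner→outer):
  R_conv,in = 1/(4πr²h) = 1/(4π·0.563²·1440) = 1.743×10^-4 K/W
  R_brass = (1/0.563 − 1/0.600)/(4πk) = 0.1095/(4π·121) = 7.204×10^-5 K/W
  R_polyurethane foam = (1/0.600 − 1/1.29)/(4πk) = 0.8915/(4π·0.0277) = 2.561 K/W
  R_conv,out = 1/(4πr²h) = 1/(4π·1.29²·16.4) = 0.002916 K/W
ΣR = 1.743×10^-4 + 7.204×10^-5 + 2.561 + 0.002916 = 2.564 K/W
Q = ΔT/ΣR = (339.5 K − 286.6 K)/2.564 = 20.6 W

Q = 20.6 W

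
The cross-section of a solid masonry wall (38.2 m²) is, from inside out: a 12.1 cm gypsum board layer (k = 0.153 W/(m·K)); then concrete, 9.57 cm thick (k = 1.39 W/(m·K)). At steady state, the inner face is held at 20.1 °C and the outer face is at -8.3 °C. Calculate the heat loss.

Treat each layer as a resistance in series:
  R_gypsum board = L/(kA) = 0.121/(0.153·38.2) = 0.02070 K/W
  R_concrete = L/(kA) = 0.0957/(1.39·38.2) = 0.001802 K/W
ΣR = 0.02070 + 0.001802 = 0.02250 K/W
Q = ΔT/ΣR = (20.1 °C − -8.3 °C)/0.02250 = 1260 W

Q = 1260 W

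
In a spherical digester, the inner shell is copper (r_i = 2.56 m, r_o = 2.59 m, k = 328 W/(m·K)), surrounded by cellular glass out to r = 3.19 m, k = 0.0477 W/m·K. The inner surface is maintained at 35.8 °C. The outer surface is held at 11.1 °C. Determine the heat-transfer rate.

Resistance network (inner→outer):
  R_copper = (1/2.56 − 1/2.59)/(4πk) = 0.004525/(4π·328) = 1.098×10^-6 K/W
  R_cellular glass = (1/2.59 − 1/3.19)/(4πk) = 0.07262/(4π·0.0477) = 0.1212 K/W
ΣR = 1.098×10^-6 + 0.1212 = 0.1212 K/W
Q = ΔT/ΣR = (35.8 °C − 11.1 °C)/0.1212 = 204 W

Q = 204 W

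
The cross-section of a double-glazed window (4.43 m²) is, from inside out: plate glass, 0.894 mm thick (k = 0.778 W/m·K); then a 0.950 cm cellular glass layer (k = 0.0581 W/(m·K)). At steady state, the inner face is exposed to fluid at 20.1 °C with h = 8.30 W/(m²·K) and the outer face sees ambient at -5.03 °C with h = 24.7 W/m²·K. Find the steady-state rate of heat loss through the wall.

Treat each layer as a resistance in series:
  R_conv,in = 1/(hA) = 1/(8.30·4.43) = 0.02720 K/W
  R_plate glass = L/(kA) = 8.94×10^-4/(0.778·4.43) = 2.594×10^-4 K/W
  R_cellular glass = L/(kA) = 0.00950/(0.0581·4.43) = 0.03691 K/W
  R_conv,out = 1/(hA) = 1/(24.7·4.43) = 0.009139 K/W
ΣR = 0.02720 + 2.594×10^-4 + 0.03691 + 0.009139 = 0.07351 K/W
Q = ΔT/ΣR = (20.1 °C − -5.03 °C)/0.07351 = 342 W

Q = 342 W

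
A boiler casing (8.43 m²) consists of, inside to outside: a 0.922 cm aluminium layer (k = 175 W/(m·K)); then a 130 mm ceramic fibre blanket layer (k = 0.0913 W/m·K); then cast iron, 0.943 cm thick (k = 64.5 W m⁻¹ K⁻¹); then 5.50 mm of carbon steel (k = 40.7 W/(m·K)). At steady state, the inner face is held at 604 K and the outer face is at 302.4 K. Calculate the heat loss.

Series thermal resistances, inner to outer:
  R_aluminium = L/(kA) = 0.00922/(175·8.43) = 6.250×10^-6 K/W
  R_ceramic fibre blanket = L/(kA) = 0.130/(0.0913·8.43) = 0.1689 K/W
  R_cast iron = L/(kA) = 0.00943/(64.5·8.43) = 1.734×10^-5 K/W
  R_carbon steel = L/(kA) = 0.00550/(40.7·8.43) = 1.603×10^-5 K/W
ΣR = 6.250×10^-6 + 0.1689 + 1.734×10^-5 + 1.603×10^-5 = 0.1689 K/W
Q = ΔT/ΣR = (604 K − 302.4 K)/0.1689 = 1790 W

Q = 1790 W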